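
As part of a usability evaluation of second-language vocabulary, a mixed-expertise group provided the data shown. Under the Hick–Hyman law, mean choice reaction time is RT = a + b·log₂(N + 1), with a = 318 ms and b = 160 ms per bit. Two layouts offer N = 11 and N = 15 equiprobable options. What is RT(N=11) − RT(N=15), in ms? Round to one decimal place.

RT(11) = 318 + 160·log₂(12) = 318 + 160·3.5850 = 891.6000 ms.
RT(15) = 318 + 160·log₂(16) = 318 + 160·4.0000 = 958.0000 ms.
Difference = 891.6000 − 958.0000 = -66.4000 ≈ -66.4 ms.

-66.4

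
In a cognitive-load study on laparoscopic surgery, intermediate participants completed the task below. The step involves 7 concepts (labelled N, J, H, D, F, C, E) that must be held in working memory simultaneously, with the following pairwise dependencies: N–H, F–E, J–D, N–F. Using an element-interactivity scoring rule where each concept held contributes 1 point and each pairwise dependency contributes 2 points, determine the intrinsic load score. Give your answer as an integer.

Count of concepts held simultaneously: 7.
Count of pairwise dependencies listed: 4.
Element contribution: 7 × 1 = 7.
Interaction contribution: 4 × 2 = 8.
Intrinsic load = 7 + 8 = 15.

15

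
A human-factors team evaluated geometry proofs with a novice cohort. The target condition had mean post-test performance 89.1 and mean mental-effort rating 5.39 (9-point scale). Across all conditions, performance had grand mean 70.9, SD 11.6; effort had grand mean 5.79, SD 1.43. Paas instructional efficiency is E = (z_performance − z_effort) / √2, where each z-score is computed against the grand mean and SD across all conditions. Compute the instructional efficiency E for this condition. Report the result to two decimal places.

1.31

z_performance = (89.1 − 70.9) / 11.6 = 18.2000 / 11.6 = 1.5690.
z_effort = (5.39 − 5.79) / 1.43 = -0.4000 / 1.43 = -0.2797.
z_P − z_E = 1.5690 − (-0.2797) = 1.8487.
E = 1.8487 / √2 = 1.8487 / 1.41421 = 1.3072 ≈ 1.31.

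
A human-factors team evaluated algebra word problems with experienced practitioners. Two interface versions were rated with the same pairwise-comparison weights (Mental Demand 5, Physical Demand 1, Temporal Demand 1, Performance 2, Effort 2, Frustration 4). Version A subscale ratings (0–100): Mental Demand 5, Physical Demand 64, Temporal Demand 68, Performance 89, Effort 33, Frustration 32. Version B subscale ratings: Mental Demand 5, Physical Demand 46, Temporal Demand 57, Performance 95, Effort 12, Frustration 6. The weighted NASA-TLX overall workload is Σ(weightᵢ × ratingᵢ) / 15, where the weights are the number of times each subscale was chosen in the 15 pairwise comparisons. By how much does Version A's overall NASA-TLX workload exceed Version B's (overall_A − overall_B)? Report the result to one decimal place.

10.9

Version A weighted sum = 5·5 + 1·64 + 1·68 + 2·89 + 2·33 + 4·32 = 25 + 64 + 68 + 178 + 66 + 128 = 529; overall_A = 529/15 = 35.2667.
Version B weighted sum = 5·5 + 1·46 + 1·57 + 2·95 + 2·12 + 4·6 = 25 + 46 + 57 + 190 + 24 + 24 = 366; overall_B = 366/15 = 24.4000.
Difference = 35.2667 − 24.4000 = 10.8667 ≈ 10.9.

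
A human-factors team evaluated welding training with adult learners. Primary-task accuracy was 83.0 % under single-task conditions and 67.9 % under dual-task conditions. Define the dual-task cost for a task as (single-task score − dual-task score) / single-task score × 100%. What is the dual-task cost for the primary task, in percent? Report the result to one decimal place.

Cost = (83.0 − 67.9) / 83.0 × 100%
     = 15.1000 / 83.0 × 100% = 18.1928%.
≈ 18.2%.

18.2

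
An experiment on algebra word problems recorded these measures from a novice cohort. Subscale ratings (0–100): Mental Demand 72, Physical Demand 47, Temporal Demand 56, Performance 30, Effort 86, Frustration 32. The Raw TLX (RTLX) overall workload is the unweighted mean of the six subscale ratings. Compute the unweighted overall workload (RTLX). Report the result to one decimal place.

Sum of ratings = 72 + 47 + 56 + 30 + 86 + 32 = 323.
RTLX = 323 / 6 = 53.8333 ≈ 53.8.

53.8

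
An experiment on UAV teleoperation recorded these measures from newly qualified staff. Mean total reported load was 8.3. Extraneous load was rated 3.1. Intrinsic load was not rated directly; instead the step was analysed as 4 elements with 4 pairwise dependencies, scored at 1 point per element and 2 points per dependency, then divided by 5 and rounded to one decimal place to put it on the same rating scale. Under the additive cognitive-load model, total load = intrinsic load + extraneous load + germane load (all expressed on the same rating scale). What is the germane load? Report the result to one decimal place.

Intrinsic (element-interactivity): (4 × 1 + 4 × 2) / 5 = 12 / 5 = 2.4000 → 2.4.
germane load = total − intrinsic − extraneous
             = 8.3 − 2.4 − 3.1 = 2.8.

2.8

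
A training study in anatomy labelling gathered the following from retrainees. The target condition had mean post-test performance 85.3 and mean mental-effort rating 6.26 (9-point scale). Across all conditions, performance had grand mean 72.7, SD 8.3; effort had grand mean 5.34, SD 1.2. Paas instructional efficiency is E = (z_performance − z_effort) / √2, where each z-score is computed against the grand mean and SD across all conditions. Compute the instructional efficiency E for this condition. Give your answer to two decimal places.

0.53

z_performance = (85.3 − 72.7) / 8.3 = 12.6000 / 8.3 = 1.5181.
z_effort = (6.26 − 5.34) / 1.2 = 0.9200 / 1.2 = 0.7667.
z_P − z_E = 1.5181 − 0.7667 = 0.7514.
E = 0.7514 / √2 = 0.7514 / 1.41421 = 0.5313 ≈ 0.53.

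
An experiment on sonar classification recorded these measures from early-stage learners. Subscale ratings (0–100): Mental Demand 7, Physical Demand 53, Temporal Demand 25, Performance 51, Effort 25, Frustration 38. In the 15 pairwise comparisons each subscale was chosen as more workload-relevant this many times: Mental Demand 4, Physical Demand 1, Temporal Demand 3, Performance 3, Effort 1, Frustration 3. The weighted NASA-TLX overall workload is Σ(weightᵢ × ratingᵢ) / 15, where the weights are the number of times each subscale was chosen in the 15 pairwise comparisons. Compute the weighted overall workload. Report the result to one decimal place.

29.9

The tallies are the weights (they sum to 15).
Weighted sum = 4·7 + 1·53 + 3·25 + 3·51 + 1·25 + 3·38
            = 28 + 53 + 75 + 153 + 25 + 114 = 448.
Overall workload = 448 / 15 = 29.8667 ≈ 29.9.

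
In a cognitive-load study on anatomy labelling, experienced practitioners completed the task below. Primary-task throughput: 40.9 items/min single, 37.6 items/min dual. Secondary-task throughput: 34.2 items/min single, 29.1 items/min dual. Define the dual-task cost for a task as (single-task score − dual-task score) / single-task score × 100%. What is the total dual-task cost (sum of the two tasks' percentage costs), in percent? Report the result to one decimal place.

Primary cost = (40.9 − 37.6) / 40.9 × 100% = 8.0685%.
Secondary cost = (34.2 − 29.1) / 34.2 × 100% = 14.9123%.
Total = 8.0685% + 14.9123% = 22.9808% ≈ 23.0%.

23.0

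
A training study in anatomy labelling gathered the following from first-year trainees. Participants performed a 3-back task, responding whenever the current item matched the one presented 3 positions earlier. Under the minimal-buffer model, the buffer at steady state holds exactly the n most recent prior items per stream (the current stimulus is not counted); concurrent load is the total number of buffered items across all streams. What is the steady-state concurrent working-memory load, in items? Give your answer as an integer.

3

The buffer holds the 3 most recent prior items.
Steady-state concurrent load = 3 items.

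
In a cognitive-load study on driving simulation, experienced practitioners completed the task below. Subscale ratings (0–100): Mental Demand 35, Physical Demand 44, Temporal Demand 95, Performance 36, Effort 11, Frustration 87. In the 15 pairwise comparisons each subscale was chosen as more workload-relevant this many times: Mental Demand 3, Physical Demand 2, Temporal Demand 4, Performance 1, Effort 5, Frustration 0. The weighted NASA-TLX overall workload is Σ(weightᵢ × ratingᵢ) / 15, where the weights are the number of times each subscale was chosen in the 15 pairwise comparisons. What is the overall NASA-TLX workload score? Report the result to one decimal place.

The tallies are the weights (they sum to 15).
Weighted sum = 3·35 + 2·44 + 4·95 + 1·36 + 5·11 + 0·87
            = 105 + 88 + 380 + 36 + 55 + 0 = 664.
Overall workload = 664 / 15 = 44.2667 ≈ 44.3.

44.3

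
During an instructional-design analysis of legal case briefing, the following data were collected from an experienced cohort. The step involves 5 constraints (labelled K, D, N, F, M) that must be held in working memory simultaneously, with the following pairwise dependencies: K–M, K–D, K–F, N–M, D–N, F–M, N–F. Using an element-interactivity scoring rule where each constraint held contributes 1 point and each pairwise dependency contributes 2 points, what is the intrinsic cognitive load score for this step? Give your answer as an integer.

Count of constraints held simultaneously: 5.
Count of pairwise dependencies listed: 7.
Element contribution: 5 × 1 = 5.
Interaction contribution: 7 × 2 = 14.
Intrinsic load = 5 + 14 = 19.

19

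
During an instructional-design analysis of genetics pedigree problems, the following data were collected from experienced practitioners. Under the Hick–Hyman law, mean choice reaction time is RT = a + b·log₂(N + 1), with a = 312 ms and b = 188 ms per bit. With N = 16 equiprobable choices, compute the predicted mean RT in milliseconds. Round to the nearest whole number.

1080

log₂(16 + 1) = log₂(17) = 4.0875.
RT = 312 + 188 × 4.0875 = 312 + 768.4500 = 1080.4500 ms.
≈ 1080 ms.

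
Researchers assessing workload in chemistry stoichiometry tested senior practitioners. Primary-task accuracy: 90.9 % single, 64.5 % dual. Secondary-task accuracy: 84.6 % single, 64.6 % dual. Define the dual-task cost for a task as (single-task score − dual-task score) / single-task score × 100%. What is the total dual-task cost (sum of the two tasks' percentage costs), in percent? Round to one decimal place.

Primary cost = (90.9 − 64.5) / 90.9 × 100% = 29.0429%.
Secondary cost = (84.6 − 64.6) / 84.6 × 100% = 23.6407%.
Total = 29.0429% + 23.6407% = 52.6836% ≈ 52.7%.

52.7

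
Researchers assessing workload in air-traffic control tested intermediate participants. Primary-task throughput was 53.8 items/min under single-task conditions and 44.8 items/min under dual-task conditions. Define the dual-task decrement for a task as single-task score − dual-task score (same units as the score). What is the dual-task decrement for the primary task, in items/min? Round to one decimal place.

Decrement = 53.8 − 44.8 = 9.0000 items/min ≈ 9.0 items/min.

9.0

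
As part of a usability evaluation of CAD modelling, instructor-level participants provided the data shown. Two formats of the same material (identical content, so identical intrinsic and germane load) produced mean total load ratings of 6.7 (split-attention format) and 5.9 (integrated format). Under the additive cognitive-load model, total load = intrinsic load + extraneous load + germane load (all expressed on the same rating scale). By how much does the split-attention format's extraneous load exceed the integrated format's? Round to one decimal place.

0.8

Intrinsic and germane load are equal across formats, so the difference in total load equals the difference in extraneous load.
Extraneous-load difference = 6.7 − 5.9 = 0.8.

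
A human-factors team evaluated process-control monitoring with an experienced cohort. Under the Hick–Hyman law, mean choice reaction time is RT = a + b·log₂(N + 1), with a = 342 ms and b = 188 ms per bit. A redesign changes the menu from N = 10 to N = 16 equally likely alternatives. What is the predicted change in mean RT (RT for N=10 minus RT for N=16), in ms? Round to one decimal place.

RT(10) = 342 + 188·log₂(11) = 342 + 188·3.4594 = 992.3672 ms.
RT(16) = 342 + 188·log₂(17) = 342 + 188·4.0875 = 1110.4500 ms.
Difference = 992.3672 − 1110.4500 = -118.0828 ≈ -118.1 ms.

-118.1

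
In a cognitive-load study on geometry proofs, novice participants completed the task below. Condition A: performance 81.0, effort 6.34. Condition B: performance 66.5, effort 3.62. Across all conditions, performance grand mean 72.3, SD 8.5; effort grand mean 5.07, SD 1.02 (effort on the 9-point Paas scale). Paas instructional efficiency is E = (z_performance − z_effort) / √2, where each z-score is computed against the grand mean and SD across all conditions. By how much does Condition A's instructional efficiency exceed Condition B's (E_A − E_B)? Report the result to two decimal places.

-0.68

Condition A: z_P = (81.0 − 72.3)/8.5 = 1.0235; z_E = (6.34 − 5.07)/1.02 = 1.2451; E_A = (1.0235 − 1.2451)/√2 = -0.1567.
Condition B: z_P = (66.5 − 72.3)/8.5 = -0.6824; z_E = (3.62 − 5.07)/1.02 = -1.4216; E_B = (-0.6824 − (-1.4216))/√2 = 0.5227.
E_A − E_B = -0.1567 − 0.5227 = -0.6794 ≈ -0.68.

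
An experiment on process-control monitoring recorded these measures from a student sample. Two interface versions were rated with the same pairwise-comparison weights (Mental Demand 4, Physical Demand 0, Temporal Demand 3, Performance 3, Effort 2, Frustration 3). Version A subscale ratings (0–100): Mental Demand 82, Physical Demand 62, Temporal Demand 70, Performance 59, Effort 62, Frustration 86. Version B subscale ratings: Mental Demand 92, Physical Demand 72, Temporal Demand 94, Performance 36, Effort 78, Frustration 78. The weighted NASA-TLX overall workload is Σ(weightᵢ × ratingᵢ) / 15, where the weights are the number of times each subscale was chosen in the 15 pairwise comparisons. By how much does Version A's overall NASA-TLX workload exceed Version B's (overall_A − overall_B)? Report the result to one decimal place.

-3.4

Version A weighted sum = 4·82 + 0·62 + 3·70 + 3·59 + 2·62 + 3·86 = 328 + 0 + 210 + 177 + 124 + 258 = 1097; overall_A = 1097/15 = 73.1333.
Version B weighted sum = 4·92 + 0·72 + 3·94 + 3·36 + 2·78 + 3·78 = 368 + 0 + 282 + 108 + 156 + 234 = 1148; overall_B = 1148/15 = 76.5333.
Difference = 73.1333 − 76.5333 = -3.4000 ≈ -3.4.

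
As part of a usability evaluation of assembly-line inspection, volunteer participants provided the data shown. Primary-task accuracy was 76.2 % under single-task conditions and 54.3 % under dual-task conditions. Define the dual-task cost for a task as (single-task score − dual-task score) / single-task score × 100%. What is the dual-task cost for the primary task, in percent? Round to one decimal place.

28.7

Cost = (76.2 − 54.3) / 76.2 × 100%
     = 21.9000 / 76.2 × 100% = 28.7402%.
≈ 28.7%.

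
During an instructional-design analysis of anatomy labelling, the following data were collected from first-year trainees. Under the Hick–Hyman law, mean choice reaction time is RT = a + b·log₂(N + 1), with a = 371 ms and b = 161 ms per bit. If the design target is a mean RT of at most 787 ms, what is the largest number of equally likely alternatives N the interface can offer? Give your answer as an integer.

Set 371 + 161·log₂(N + 1) ≤ 787.
log₂(N + 1) ≤ (787 − 371) / 161 = 2.5839.
N + 1 ≤ 2^2.5839 = 5.9956.
N ≤ 4.9956, so the largest integer N is 4.

4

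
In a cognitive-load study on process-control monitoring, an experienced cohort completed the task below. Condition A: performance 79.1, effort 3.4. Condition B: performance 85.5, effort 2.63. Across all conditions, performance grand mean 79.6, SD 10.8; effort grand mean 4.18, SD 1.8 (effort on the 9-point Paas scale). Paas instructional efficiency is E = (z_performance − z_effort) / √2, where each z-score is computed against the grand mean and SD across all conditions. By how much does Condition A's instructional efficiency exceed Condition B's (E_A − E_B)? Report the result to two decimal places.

-0.72

Condition A: z_P = (79.1 − 79.6)/10.8 = -0.0463; z_E = (3.4 − 4.18)/1.8 = -0.4333; E_A = (-0.0463 − (-0.4333))/√2 = 0.2737.
Condition B: z_P = (85.5 − 79.6)/10.8 = 0.5463; z_E = (2.63 − 4.18)/1.8 = -0.8611; E_B = (0.5463 − (-0.8611))/√2 = 0.9952.
E_A − E_B = 0.2737 − 0.9952 = -0.7215 ≈ -0.72.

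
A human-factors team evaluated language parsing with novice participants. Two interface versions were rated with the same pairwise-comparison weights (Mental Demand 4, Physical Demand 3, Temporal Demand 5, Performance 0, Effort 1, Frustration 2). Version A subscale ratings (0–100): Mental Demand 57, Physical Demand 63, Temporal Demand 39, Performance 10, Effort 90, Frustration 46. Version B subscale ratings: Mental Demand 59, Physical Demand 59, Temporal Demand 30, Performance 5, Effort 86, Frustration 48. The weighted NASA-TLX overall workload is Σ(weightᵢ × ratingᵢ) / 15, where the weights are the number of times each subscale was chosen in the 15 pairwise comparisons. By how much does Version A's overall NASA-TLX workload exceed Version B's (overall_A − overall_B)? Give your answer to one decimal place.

3.3

Version A weighted sum = 4·57 + 3·63 + 5·39 + 0·10 + 1·90 + 2·46 = 228 + 189 + 195 + 0 + 90 + 92 = 794; overall_A = 794/15 = 52.9333.
Version B weighted sum = 4·59 + 3·59 + 5·30 + 0·5 + 1·86 + 2·48 = 236 + 177 + 150 + 0 + 86 + 96 = 745; overall_B = 745/15 = 49.6667.
Difference = 52.9333 − 49.6667 = 3.2666 ≈ 3.3.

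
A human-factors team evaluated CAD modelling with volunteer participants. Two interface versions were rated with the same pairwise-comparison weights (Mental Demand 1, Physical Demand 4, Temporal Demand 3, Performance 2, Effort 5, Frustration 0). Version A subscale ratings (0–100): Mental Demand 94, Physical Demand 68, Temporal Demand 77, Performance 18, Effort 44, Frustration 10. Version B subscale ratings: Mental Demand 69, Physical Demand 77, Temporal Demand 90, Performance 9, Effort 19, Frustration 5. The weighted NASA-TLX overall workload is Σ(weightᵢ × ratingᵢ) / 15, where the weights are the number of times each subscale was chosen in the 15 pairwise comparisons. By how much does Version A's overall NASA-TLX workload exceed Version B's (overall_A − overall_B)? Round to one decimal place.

Version A weighted sum = 1·94 + 4·68 + 3·77 + 2·18 + 5·44 + 0·10 = 94 + 272 + 231 + 36 + 220 + 0 = 853; overall_A = 853/15 = 56.8667.
Version B weighted sum = 1·69 + 4·77 + 3·90 + 2·9 + 5·19 + 0·5 = 69 + 308 + 270 + 18 + 95 + 0 = 760; overall_B = 760/15 = 50.6667.
Difference = 56.8667 − 50.6667 = 6.2000 ≈ 6.2.

6.2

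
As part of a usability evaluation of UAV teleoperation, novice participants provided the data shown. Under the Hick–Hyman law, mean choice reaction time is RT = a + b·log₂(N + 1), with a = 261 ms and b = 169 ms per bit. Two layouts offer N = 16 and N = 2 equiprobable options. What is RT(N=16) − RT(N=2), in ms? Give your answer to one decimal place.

RT(16) = 261 + 169·log₂(17) = 261 + 169·4.0875 = 951.7875 ms.
RT(2) = 261 + 169·log₂(3) = 261 + 169·1.5850 = 528.8650 ms.
Difference = 951.7875 − 528.8650 = 422.9225 ≈ 422.9 ms.

422.9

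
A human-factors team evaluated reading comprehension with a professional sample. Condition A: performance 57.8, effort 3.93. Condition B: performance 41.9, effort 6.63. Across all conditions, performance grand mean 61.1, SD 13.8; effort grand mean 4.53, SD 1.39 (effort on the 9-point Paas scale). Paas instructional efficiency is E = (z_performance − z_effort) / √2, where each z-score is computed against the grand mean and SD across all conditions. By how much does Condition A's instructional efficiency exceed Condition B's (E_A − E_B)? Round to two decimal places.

Condition A: z_P = (57.8 − 61.1)/13.8 = -0.2391; z_E = (3.93 − 4.53)/1.39 = -0.4317; E_A = (-0.2391 − (-0.4317))/√2 = 0.1362.
Condition B: z_P = (41.9 − 61.1)/13.8 = -1.3913; z_E = (6.63 − 4.53)/1.39 = 1.5108; E_B = (-1.3913 − 1.5108)/√2 = -2.0521.
E_A − E_B = 0.1362 − (-2.0521) = 2.1883 ≈ 2.19.

2.19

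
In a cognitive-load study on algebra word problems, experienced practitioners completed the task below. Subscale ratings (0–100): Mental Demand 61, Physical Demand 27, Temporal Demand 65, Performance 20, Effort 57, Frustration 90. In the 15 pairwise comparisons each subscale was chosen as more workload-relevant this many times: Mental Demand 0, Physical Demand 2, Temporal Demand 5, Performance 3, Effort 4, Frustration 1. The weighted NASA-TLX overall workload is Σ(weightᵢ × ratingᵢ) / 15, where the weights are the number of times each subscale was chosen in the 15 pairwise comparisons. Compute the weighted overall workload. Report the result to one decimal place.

50.5

The tallies are the weights (they sum to 15).
Weighted sum = 0·61 + 2·27 + 5·65 + 3·20 + 4·57 + 1·90
            = 0 + 54 + 325 + 60 + 228 + 90 = 757.
Overall workload = 757 / 15 = 50.4667 ≈ 50.5.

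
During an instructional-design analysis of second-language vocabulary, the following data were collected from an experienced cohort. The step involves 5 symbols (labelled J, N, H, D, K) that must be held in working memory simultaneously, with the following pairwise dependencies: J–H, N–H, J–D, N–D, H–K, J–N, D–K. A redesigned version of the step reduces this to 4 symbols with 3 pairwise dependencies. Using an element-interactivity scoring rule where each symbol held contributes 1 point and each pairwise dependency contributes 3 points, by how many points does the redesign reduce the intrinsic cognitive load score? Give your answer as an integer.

13

Original: 5 × 1 + 7 × 3 = 5 + 21 = 26.
Redesigned: 4 × 1 + 3 × 3 = 4 + 9 = 13.
Reduction = 26 − 13 = 13.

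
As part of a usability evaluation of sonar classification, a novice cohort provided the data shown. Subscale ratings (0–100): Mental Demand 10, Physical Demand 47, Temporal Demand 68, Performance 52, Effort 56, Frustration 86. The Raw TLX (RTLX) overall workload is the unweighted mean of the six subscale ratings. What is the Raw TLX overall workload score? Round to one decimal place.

Sum of ratings = 10 + 47 + 68 + 52 + 56 + 86 = 319.
RTLX = 319 / 6 = 53.1667 ≈ 53.2.

53.2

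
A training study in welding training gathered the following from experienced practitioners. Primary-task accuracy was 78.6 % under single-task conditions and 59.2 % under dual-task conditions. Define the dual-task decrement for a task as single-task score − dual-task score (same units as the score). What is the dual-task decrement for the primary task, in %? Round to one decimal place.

19.4

Decrement = 78.6 − 59.2 = 19.4000 % ≈ 19.4 %.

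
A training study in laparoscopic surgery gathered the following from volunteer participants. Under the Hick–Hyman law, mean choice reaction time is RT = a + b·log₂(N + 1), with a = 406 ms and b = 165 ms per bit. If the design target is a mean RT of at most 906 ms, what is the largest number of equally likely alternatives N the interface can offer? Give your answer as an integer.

Set 406 + 165·log₂(N + 1) ≤ 906.
log₂(N + 1) ≤ (906 − 406) / 165 = 3.0303.
N + 1 ≤ 2^3.0303 = 8.1698.
N ≤ 7.1698, so the largest integer N is 7.

7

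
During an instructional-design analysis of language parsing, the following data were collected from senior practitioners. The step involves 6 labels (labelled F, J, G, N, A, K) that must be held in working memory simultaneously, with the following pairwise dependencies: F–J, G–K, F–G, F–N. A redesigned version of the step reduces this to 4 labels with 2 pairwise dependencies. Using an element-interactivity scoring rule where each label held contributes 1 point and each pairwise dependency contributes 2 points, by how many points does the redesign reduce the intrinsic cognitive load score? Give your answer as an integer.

6

Original: 6 × 1 + 4 × 2 = 6 + 8 = 14.
Redesigned: 4 × 1 + 2 × 2 = 4 + 4 = 8.
Reduction = 14 − 8 = 6.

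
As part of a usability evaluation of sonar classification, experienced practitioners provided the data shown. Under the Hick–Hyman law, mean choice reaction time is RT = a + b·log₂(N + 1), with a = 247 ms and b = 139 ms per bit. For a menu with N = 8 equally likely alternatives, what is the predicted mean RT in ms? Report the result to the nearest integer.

688

log₂(8 + 1) = log₂(9) = 3.1699.
RT = 247 + 139 × 3.1699 = 247 + 440.6161 = 687.6161 ms.
≈ 688 ms.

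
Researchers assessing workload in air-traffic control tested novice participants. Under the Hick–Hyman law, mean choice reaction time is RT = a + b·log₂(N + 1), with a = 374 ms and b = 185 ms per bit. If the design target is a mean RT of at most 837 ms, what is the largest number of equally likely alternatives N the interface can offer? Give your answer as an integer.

Set 374 + 185·log₂(N + 1) ≤ 837.
log₂(N + 1) ≤ (837 − 374) / 185 = 2.5027.
N + 1 ≤ 2^2.5027 = 5.6675.
N ≤ 4.6675, so the largest integer N is 4.

4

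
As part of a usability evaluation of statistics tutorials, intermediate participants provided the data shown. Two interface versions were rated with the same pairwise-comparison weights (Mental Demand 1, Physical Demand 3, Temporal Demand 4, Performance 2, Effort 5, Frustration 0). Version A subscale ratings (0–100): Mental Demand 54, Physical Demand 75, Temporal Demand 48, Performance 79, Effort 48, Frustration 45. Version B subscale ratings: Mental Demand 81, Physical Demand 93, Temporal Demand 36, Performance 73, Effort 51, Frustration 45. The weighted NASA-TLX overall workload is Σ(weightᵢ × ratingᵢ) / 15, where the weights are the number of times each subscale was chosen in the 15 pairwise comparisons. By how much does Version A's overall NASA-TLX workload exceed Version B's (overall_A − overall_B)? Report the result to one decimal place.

-2.4

Version A weighted sum = 1·54 + 3·75 + 4·48 + 2·79 + 5·48 + 0·45 = 54 + 225 + 192 + 158 + 240 + 0 = 869; overall_A = 869/15 = 57.9333.
Version B weighted sum = 1·81 + 3·93 + 4·36 + 2·73 + 5·51 + 0·45 = 81 + 279 + 144 + 146 + 255 + 0 = 905; overall_B = 905/15 = 60.3333.
Difference = 57.9333 − 60.3333 = -2.4000 ≈ -2.4.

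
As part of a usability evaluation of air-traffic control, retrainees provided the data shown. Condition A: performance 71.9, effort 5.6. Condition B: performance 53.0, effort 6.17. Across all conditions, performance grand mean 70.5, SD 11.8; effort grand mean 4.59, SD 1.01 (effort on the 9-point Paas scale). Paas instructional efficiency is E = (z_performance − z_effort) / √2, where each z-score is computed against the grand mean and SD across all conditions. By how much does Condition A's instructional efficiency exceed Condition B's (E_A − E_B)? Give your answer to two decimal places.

Condition A: z_P = (71.9 − 70.5)/11.8 = 0.1186; z_E = (5.6 − 4.59)/1.01 = 1.0000; E_A = (0.1186 − 1.0000)/√2 = -0.6232.
Condition B: z_P = (53.0 − 70.5)/11.8 = -1.4831; z_E = (6.17 − 4.59)/1.01 = 1.5644; E_B = (-1.4831 − 1.5644)/√2 = -2.1549.
E_A − E_B = -0.6232 − (-2.1549) = 1.5317 ≈ 1.53.

1.53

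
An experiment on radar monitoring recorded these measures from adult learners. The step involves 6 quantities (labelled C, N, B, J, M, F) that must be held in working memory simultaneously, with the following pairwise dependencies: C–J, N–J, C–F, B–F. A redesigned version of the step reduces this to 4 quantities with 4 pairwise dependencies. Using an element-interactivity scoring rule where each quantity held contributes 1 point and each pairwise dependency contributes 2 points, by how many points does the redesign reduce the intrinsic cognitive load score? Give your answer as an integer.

Original: 6 × 1 + 4 × 2 = 6 + 8 = 14.
Redesigned: 4 × 1 + 4 × 2 = 4 + 8 = 12.
Reduction = 14 − 12 = 2.

2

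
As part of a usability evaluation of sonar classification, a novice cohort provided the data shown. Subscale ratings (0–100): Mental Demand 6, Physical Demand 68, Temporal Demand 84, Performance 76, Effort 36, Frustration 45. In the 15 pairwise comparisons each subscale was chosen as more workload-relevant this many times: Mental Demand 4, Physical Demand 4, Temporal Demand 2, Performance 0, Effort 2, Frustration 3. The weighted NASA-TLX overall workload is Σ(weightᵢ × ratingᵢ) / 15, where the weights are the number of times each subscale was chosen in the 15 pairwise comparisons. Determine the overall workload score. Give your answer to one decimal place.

The tallies are the weights (they sum to 15).
Weighted sum = 4·6 + 4·68 + 2·84 + 0·76 + 2·36 + 3·45
            = 24 + 272 + 168 + 0 + 72 + 135 = 671.
Overall workload = 671 / 15 = 44.7333 ≈ 44.7.

44.7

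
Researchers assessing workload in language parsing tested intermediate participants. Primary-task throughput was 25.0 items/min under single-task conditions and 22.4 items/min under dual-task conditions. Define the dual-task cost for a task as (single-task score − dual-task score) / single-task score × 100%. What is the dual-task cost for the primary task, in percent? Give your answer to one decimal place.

10.4

Cost = (25.0 − 22.4) / 25.0 × 100%
     = 2.6000 / 25.0 × 100% = 10.4000%.
≈ 10.4%.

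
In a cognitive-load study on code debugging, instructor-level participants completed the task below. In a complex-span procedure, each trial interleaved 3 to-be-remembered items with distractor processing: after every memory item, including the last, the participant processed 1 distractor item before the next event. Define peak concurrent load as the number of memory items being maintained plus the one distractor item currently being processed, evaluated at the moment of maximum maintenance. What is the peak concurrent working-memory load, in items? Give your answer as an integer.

Maintenance is greatest during the distractor(s) after memory item 3: all 3 memory items are being held.
One distractor item is concurrently being processed.
Peak concurrent load = 3 + 1 = 4 items.

4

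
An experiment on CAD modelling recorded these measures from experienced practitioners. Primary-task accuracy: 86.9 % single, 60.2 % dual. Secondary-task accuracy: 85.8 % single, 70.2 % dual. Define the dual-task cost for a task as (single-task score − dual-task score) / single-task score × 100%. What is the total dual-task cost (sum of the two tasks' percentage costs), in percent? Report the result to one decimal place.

Primary cost = (86.9 − 60.2) / 86.9 × 100% = 30.7250%.
Secondary cost = (85.8 − 70.2) / 85.8 × 100% = 18.1818%.
Total = 30.7250% + 18.1818% = 48.9068% ≈ 48.9%.

48.9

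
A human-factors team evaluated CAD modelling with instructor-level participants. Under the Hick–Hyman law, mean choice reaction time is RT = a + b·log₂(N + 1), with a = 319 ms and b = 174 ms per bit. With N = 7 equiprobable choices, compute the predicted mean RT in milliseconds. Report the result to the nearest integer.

841

log₂(7 + 1) = log₂(8) = 3.0000.
RT = 319 + 174 × 3.0000 = 319 + 522.0000 = 841.0000 ms.
≈ 841 ms.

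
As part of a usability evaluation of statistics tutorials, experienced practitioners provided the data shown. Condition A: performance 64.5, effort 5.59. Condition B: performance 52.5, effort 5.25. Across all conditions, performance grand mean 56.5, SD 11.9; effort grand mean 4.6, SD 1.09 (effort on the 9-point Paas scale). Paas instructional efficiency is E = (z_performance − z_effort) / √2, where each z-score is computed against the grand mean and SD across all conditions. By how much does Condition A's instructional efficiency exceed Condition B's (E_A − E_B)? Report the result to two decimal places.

0.49

Condition A: z_P = (64.5 − 56.5)/11.9 = 0.6723; z_E = (5.59 − 4.6)/1.09 = 0.9083; E_A = (0.6723 − 0.9083)/√2 = -0.1669.
Condition B: z_P = (52.5 − 56.5)/11.9 = -0.3361; z_E = (5.25 − 4.6)/1.09 = 0.5963; E_B = (-0.3361 − 0.5963)/√2 = -0.6593.
E_A − E_B = -0.1669 − (-0.6593) = 0.4924 ≈ 0.49.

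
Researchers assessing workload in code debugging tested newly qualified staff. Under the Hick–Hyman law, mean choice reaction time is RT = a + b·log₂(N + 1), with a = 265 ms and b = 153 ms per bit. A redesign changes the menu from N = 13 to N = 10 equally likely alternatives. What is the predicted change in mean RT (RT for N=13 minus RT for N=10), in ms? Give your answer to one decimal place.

53.2

RT(13) = 265 + 153·log₂(14) = 265 + 153·3.8074 = 847.5322 ms.
RT(10) = 265 + 153·log₂(11) = 265 + 153·3.4594 = 794.2882 ms.
Difference = 847.5322 − 794.2882 = 53.2440 ≈ 53.2 ms.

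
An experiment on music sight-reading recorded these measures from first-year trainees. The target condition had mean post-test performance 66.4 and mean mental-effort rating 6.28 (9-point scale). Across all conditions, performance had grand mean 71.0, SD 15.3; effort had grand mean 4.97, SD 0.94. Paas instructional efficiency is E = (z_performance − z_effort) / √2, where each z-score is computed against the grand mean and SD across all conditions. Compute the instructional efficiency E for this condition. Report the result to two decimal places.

z_performance = (66.4 − 71.0) / 15.3 = -4.6000 / 15.3 = -0.3007.
z_effort = (6.28 − 4.97) / 0.94 = 1.3100 / 0.94 = 1.3936.
z_P − z_E = -0.3007 − 1.3936 = -1.6943.
E = -1.6943 / √2 = -1.6943 / 1.41421 = -1.1981 ≈ -1.20.

-1.20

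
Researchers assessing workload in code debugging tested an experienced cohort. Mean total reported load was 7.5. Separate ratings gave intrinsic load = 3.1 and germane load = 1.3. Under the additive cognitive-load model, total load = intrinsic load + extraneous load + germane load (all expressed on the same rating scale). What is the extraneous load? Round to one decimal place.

3.1

extraneous load = total − intrinsic − germane
             = 7.5 − 3.1 − 1.3 = 3.1.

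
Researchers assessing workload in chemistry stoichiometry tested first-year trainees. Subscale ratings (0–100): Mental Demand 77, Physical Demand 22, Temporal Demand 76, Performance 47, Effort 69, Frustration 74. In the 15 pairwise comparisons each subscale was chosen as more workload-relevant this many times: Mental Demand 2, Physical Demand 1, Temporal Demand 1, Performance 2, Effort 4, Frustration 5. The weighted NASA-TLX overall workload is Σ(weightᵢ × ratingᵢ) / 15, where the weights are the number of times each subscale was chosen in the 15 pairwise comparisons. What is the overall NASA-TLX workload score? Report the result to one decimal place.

66.1

The tallies are the weights (they sum to 15).
Weighted sum = 2·77 + 1·22 + 1·76 + 2·47 + 4·69 + 5·74
            = 154 + 22 + 76 + 94 + 276 + 370 = 992.
Overall workload = 992 / 15 = 66.1333 ≈ 66.1.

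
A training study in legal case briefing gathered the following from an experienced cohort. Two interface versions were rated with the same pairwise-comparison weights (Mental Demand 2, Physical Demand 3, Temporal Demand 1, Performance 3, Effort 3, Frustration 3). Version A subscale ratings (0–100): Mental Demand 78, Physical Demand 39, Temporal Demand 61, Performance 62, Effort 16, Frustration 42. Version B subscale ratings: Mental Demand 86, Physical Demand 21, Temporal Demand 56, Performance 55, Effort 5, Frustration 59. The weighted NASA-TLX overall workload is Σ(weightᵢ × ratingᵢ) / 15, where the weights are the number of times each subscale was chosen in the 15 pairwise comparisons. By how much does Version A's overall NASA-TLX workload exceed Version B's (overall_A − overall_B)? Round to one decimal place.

Version A weighted sum = 2·78 + 3·39 + 1·61 + 3·62 + 3·16 + 3·42 = 156 + 117 + 61 + 186 + 48 + 126 = 694; overall_A = 694/15 = 46.2667.
Version B weighted sum = 2·86 + 3·21 + 1·56 + 3·55 + 3·5 + 3·59 = 172 + 63 + 56 + 165 + 15 + 177 = 648; overall_B = 648/15 = 43.2000.
Difference = 46.2667 − 43.2000 = 3.0667 ≈ 3.1.

3.1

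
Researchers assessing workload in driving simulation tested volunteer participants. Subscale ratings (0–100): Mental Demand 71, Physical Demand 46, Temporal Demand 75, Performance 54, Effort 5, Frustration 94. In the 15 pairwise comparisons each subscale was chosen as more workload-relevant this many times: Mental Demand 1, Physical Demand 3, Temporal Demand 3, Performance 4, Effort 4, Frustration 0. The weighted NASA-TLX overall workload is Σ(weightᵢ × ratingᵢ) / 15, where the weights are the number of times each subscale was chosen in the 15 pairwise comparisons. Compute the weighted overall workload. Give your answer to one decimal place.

The tallies are the weights (they sum to 15).
Weighted sum = 1·71 + 3·46 + 3·75 + 4·54 + 4·5 + 0·94
            = 71 + 138 + 225 + 216 + 20 + 0 = 670.
Overall workload = 670 / 15 = 44.6667 ≈ 44.7.

44.7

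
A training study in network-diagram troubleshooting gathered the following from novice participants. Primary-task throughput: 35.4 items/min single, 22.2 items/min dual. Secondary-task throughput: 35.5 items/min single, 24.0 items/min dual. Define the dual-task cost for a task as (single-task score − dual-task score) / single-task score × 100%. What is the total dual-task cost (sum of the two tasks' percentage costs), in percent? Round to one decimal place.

69.7

Primary cost = (35.4 − 22.2) / 35.4 × 100% = 37.2881%.
Secondary cost = (35.5 − 24.0) / 35.5 × 100% = 32.3944%.
Total = 37.2881% + 32.3944% = 69.6825% ≈ 69.7%.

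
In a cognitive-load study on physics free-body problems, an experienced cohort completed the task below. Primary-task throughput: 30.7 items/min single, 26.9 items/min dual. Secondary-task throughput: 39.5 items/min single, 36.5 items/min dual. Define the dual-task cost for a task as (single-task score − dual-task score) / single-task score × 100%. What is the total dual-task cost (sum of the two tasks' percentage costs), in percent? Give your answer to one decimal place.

Primary cost = (30.7 − 26.9) / 30.7 × 100% = 12.3779%.
Secondary cost = (39.5 − 36.5) / 39.5 × 100% = 7.5949%.
Total = 12.3779% + 7.5949% = 19.9728% ≈ 20.0%.

20.0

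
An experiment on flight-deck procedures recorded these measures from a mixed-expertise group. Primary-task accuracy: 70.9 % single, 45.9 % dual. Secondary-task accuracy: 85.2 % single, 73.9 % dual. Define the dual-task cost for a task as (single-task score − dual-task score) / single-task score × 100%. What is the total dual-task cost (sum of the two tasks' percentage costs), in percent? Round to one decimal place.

Primary cost = (70.9 − 45.9) / 70.9 × 100% = 35.2609%.
Secondary cost = (85.2 − 73.9) / 85.2 × 100% = 13.2629%.
Total = 35.2609% + 13.2629% = 48.5238% ≈ 48.5%.

48.5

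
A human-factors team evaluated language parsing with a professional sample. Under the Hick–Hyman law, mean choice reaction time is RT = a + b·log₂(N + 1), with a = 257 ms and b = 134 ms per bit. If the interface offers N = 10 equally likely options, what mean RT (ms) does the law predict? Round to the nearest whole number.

log₂(10 + 1) = log₂(11) = 3.4594.
RT = 257 + 134 × 3.4594 = 257 + 463.5596 = 720.5596 ms.
≈ 721 ms.

721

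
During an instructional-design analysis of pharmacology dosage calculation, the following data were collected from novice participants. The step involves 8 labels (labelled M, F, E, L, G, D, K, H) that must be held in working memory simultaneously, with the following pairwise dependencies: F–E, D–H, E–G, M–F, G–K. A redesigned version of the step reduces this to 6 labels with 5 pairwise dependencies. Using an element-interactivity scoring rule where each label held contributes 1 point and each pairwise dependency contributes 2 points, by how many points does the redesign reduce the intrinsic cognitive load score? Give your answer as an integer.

Original: 8 × 1 + 5 × 2 = 8 + 10 = 18.
Redesigned: 6 × 1 + 5 × 2 = 6 + 10 = 16.
Reduction = 18 − 16 = 2.

2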